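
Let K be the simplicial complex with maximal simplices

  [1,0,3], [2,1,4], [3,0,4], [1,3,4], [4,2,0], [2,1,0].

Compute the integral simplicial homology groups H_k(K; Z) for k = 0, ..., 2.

We work with the vertex ordering 0 < 1 < 2 < 3 < 4. The simplices of K, each written with vertices in increasing order, are:

  0-simplices (5): [0], [1], [2], [3], [4]
  1-simplices (9): [0,1], [0,2], [0,3], [0,4], [1,2], [1,3], [1,4], [2,4], [3,4]
  2-simplices (6): [0,1,2], [0,1,3], [0,2,4], [0,3,4], [1,2,4], [1,3,4]

giving chain groups C_0 ≅ Z^5, C_1 ≅ Z^9, C_2 ≅ Z^6.

Boundary ∂_1: C_1 → C_0 is given by ∂[p,q] = [q] − [p]. For instance
  ∂[1,3] = [3] − [1].
This gives a 5×9 integer matrix of rank 4; reducing to Smith normal form yields diagonal entries (1,1,1,1).

Boundary ∂_2: C_2 → C_1 sends each 2-simplex [p,q,r] to [q,r] − [p,r] + [p,q]. For instance
  ∂[1,3,4] = [3,4] − [1,4] + [1,3],
  ∂[0,1,2] = [1,2] − [0,2] + [0,1].
The 9×6 boundary matrix has rank 5 and Smith normal form diag(1,1,1,1,1).

Reading off H_k = ker ∂_k / im ∂_{k+1}:

  H_0: rank C_0 − rank ∂_1 = 5 − 4 = 1, and the invariant factors of ∂_1 are all 1, so H_0 ≅ Z.
  H_1: rank ker ∂_1 − rank ∂_2 = (9 − 4) − 5 = 0, and the invariant factors of ∂_2 are all 1, so H_1 ≅ 0.
  H_2: rank ker ∂_2 − rank ∂_3 = (6 − 5) − 0 = 1, and there is no ∂_3, so H_2 ≅ Z.

As a check, the Euler characteristic is 5 − 9 + 6 = 2, which agrees with 1 − 0 + 1 = 2.

H_0 ≅ Z,  H_1 = 0,  H_2 ≅ Z.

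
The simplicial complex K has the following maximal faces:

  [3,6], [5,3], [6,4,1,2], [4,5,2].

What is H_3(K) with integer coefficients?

H_3 = 0.

We work with the vertex ordering 1 < 2 < 3 < 4 < 5 < 6. The simplices of K, each written with vertices in increasing order, are:

  0-simplices (6): [1], [2], [3], [4], [5], [6]
  1-simplices (10): [1,2], [1,4], [1,6], [2,4], [2,5], [2,6], [3,5], [3,6], [4,5], [4,6]
  2-simplices (5): [1,2,4], [1,2,6], [1,4,6], [2,4,5], [2,4,6]
  3-simplices (1): [1,2,4,6]

so the chain groups are C_0 ≅ Z^6, C_1 ≅ Z^10, C_2 ≅ Z^5, C_3 ≅ Z^1.

The boundary map ∂_1: C_1 → C_0 maps an edge to its endpoints' difference, ∂[p,q] = q − p. For instance
  ∂[3,5] = [5] − [3].
The resulting 6×10 matrix has rank 5, and its Smith normal form has invariant factors (1,1,1,1,1).

Boundary ∂_2: C_2 → C_1 sends each 2-simplex [p,q,r] to [q,r] − [p,r] + [p,q]. For instance
  ∂[1,4,6] = [4,6] − [1,6] + [1,4],
  ∂[2,4,6] = [4,6] − [2,6] + [2,4].
The resulting 10×5 matrix has rank 4, and its Smith normal form has invariant factors (1,1,1,1).

The boundary map ∂_3: C_3 → C_2 sends each 3-simplex σ to the alternating sum Σ_i (−1)^i (σ with its i-th vertex removed). For instance
  ∂[1,2,4,6] = [2,4,6] − [1,4,6] + [1,2,6] − [1,2,4].
The resulting 5×1 matrix has rank 1, and its Smith normal form has invariant factors (1).

Reading off H_k = ker ∂_k / im ∂_{k+1}:

  H_3: rank ker ∂_3 − rank ∂_4 = (1 − 1) − 0 = 0, and there is no ∂_4, so H_3 ≅ 0.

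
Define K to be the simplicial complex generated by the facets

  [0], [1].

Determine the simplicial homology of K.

H_0 = Z^2.

We work with the vertex ordering 0 < 1. The simplices of K, each written with vertices in increasing order, are:

  0-simplices (2): [0], [1]

giving chain groups C_0 ≅ Z^2.

Computing H_k = (kernel of ∂_k) / (image of ∂_{k+1}):

  H_0: rank C_0 − rank ∂_1 = 2 − 0 = 2, and there is no ∂_1, so H_0 = Z^2.

(K is a triangulation of a set of 2 points.)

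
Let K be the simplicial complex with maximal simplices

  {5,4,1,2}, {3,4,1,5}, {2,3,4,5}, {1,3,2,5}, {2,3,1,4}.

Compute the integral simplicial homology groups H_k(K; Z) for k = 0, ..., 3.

Fix the vertex order 1 < 2 < 3 < 4 < 5 and write every simplex with vertices in increasing order. Then dim K = 3 and the simplices of K are:

  0-simplices (5): [1], [2], [3], [4], [5]
  1-simplices (10): [1,2], [1,3], [1,4], [1,5], [2,3], [2,4], [2,5], [3,4], [3,5], [4,5]
  2-simplices (10): [1,2,3], [1,2,4], [1,2,5], [1,3,4], [1,3,5], [1,4,5], [2,3,4], [2,3,5], [2,4,5], [3,4,5]
  3-simplices (5): [1,2,3,4], [1,2,3,5], [1,2,4,5], [1,3,4,5], [2,3,4,5]

so the chain groups are C_0 ≅ Z^5, C_1 ≅ Z^10, C_2 ≅ Z^10, C_3 ≅ Z^5.

The boundary map ∂_1: C_1 → C_0 is given by ∂[p,q] = [q] − [p]. For instance
  ∂[1,4] = [4] − [1].
This gives a 5×10 integer matrix of rank 4; reducing to Smith normal form yields diagonal entries (1,1,1,1).

The boundary map ∂_2: C_2 → C_1 sends each 2-simplex [p,q,r] to [q,r] − [p,r] + [p,q]. For instance
  ∂[1,2,3] = [2,3] − [1,3] + [1,2],
  ∂[3,4,5] = [4,5] − [3,5] + [3,4].
The resulting 10×10 matrix has rank 6, and its Smith normal form has invariant factors (1,1,1,1,1,1).

The boundary map ∂_3: C_3 → C_2 sends each 3-simplex σ to the alternating sum Σ_i (−1)^i (σ with its i-th vertex removed). For instance
  ∂[1,2,4,5] = [2,4,5] − [1,4,5] + [1,2,5] − [1,2,4],
  ∂[2,3,4,5] = [3,4,5] − [2,4,5] + [2,3,5] − [2,3,4].
This gives a 10×5 integer matrix of rank 4; reducing to Smith normal form yields diagonal entries (1,1,1,1).

Computing H_k = (kernel of ∂_k) / (image of ∂_{k+1}):

  H_0: rank C_0 − rank ∂_1 = 5 − 4 = 1, and the invariant factors of ∂_1 are all 1, so H_0 ≅ Z.
  H_1: rank ker ∂_1 − rank ∂_2 = (10 − 4) − 6 = 0, and the invariant factors of ∂_2 are all 1, so H_1 ≅ 0.
  H_2: rank ker ∂_2 − rank ∂_3 = (10 − 6) − 4 = 0, and the invariant factors of ∂_3 are all 1, so H_2 ≅ 0.
  H_3: rank ker ∂_3 − rank ∂_4 = (5 − 4) − 0 = 1, and there is no ∂_4, so H_3 ≅ Z.

(K is a triangulation of the 3-sphere S^3.)

H_0 ≅ Z,  H_1 = 0,  H_2 = 0,  H_3 ≅ Z.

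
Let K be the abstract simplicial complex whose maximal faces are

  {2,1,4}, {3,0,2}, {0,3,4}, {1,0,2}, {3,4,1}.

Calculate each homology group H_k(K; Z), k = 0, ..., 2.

H_0 = Z,  H_1 = Z,  H_2 = 0.

Order the vertices as 0 < 1 < 2 < 3 < 4. Listing each simplex with vertices in this order, K has dimension 2 with simplices:

  0-simplices (5): [0], [1], [2], [3], [4]
  1-simplices (10): [0,1], [0,2], [0,3], [0,4], [1,2], [1,3], [1,4], [2,3], [2,4], [3,4]
  2-simplices (5): [0,1,2], [0,2,3], [0,3,4], [1,2,4], [1,3,4]

Hence C_0 ≅ Z^5, C_1 ≅ Z^10, C_2 ≅ Z^5.

Boundary ∂_1: C_1 → C_0 is given by ∂[p,q] = [q] − [p]. For instance
  ∂[2,4] = [4] − [2].
The resulting 5×10 matrix has rank 4, and its Smith normal form has invariant factors (1,1,1,1).

The boundary map ∂_2: C_2 → C_1 maps a triangle to the signed sum of its edges. For instance
  ∂[0,3,4] = [3,4] − [0,4] + [0,3],
  ∂[1,3,4] = [3,4] − [1,4] + [1,3].
As a 10×5 matrix over Z this has rank 5, with invariant factors (1,1,1,1,1).

Reading off H_k = ker ∂_k / im ∂_{k+1}:

  H_0: rank C_0 − rank ∂_1 = 5 − 4 = 1, and the invariant factors of ∂_1 are all 1, so H_0 = Z.
  H_1: rank ker ∂_1 − rank ∂_2 = (10 − 4) − 5 = 1, and the invariant factors of ∂_2 are all 1, so H_1 = Z.
  H_2: rank ker ∂_2 − rank ∂_3 = (5 − 5) − 0 = 0, and there is no ∂_3, so H_2 = 0.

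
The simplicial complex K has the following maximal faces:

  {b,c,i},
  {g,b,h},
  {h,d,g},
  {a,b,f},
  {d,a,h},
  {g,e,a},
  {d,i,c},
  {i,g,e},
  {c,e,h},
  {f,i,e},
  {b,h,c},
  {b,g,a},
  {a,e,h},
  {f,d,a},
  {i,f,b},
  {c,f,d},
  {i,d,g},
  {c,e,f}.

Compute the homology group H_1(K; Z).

Take the total order a < b < c < d < e < f < g < h < i on the vertex set. Then K (dimension 2) consists of the simplices:

  0-simplices (9): a, b, c, d, e, f, g, h, i
  1-simplices (27): ab, ad, ae, af, ag, ah, bc, bf, bg, bh, bi, cd, ce, cf, ch, ci, df, dg, dh, di, ef, eg, eh, ei, fi, gh, gi
  2-simplices (18): abf, abg, adf, adh, aeg, aeh, bch, bci, bfi, bgh, cdf, cdi, cef, ceh, dgh, dgi, efi, egi

so the chain groups are C_0 ≅ Z^9, C_1 ≅ Z^27, C_2 ≅ Z^18.

The boundary map ∂_1: C_1 → C_0 sends each edge [p,q] (with p < q) to q − p.
As a 9×27 matrix over Z this has rank 8, with invariant factors (1,1,1,1,1,1,1,1).

The boundary map ∂_2: C_2 → C_1 sends each 2-simplex [p,q,r] to [q,r] − [p,r] + [p,q]. For instance
  ∂adh = dh − ah + ad,
  ∂cdi = di − ci + cd.
The resulting 27×18 matrix has rank 18, and its Smith normal form has invariant factors (1,1,1,1,1,1,1,1,1,1,1,1,1,1,1,1,1,2).

Computing H_k = (kernel of ∂_k) / (image of ∂_{k+1}):

  H_1: rank ker ∂_1 − rank ∂_2 = (27 − 8) − 18 = 1, and ∂_2 has invariant factor 2 > 1, so H_1 ≅ Z ⊕ Z/2Z.

(K is a triangulation of the Klein bottle.)

H_1 ≅ Z ⊕ Z/2Z.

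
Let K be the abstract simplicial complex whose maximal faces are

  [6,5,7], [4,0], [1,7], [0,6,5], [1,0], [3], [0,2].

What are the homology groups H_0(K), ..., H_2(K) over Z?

H_0 = Z^2,  H_1 = Z,  H_2 = 0.

We work with the vertex ordering 0 < 1 < 2 < 3 < 4 < 5 < 6 < 7. The simplices of K, each written with vertices in increasing order, are:

  0-simplices (8): [0], [1], [2], [3], [4], [5], [6], [7]
  1-simplices (9): [0,1], [0,2], [0,4], [0,5], [0,6], [1,7], [5,6], [5,7], [6,7]
  2-simplices (2): [0,5,6], [5,6,7]

Hence C_0 ≅ Z^8, C_1 ≅ Z^9, C_2 ≅ Z^2.

Boundary ∂_1: C_1 → C_0 is given by ∂[p,q] = [q] − [p]. For instance
  ∂[5,6] = [6] − [5].
The resulting 8×9 matrix has rank 6, and its Smith normal form has invariant factors (1,1,1,1,1,1).

The boundary map ∂_2: C_2 → C_1 acts by ∂[p,q,r] = [q,r] − [p,r] + [p,q]. For instance
  ∂[5,6,7] = [6,7] − [5,7] + [5,6],
  ∂[0,5,6] = [5,6] − [0,6] + [0,5].
The 9×2 boundary matrix has rank 2 and Smith normal form diag(1,1).

Now H_k = ker ∂_k / im ∂_{k+1}, so:

  H_0: rank C_0 − rank ∂_1 = 8 − 6 = 2, and the invariant factors of ∂_1 are all 1, so H_0 ≅ Z^2.
  H_1: rank ker ∂_1 − rank ∂_2 = (9 − 6) − 2 = 1, and the invariant factors of ∂_2 are all 1, so H_1 ≅ Z.
  H_2: rank ker ∂_2 − rank ∂_3 = (2 − 2) − 0 = 0, and there is no ∂_3, so H_2 ≅ 0.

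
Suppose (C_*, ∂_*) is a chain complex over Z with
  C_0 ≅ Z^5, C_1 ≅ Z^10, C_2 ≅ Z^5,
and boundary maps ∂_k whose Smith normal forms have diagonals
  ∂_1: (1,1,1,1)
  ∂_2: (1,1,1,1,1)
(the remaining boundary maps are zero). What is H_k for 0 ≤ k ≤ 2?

H_0: b_0 = 5 − 0 − 4 = 1; torsion from ∂_1 factors > 1: none. So H_0 = Z.
H_1: b_1 = 10 − 4 − 5 = 1; torsion from ∂_2 factors > 1: none. So H_1 = Z.
H_2: b_2 = 5 − 5 − 0 = 0; torsion from ∂_3 factors > 1: none. So H_2 = 0.

H_0 = Z,  H_1 = Z,  H_2 = 0.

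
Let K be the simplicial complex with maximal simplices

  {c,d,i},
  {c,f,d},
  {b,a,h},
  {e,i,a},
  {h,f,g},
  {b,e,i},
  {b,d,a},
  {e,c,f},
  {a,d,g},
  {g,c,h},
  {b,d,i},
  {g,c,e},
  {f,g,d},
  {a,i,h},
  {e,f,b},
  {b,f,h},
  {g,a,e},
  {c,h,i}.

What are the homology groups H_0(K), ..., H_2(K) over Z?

Fix the vertex order a < b < c < d < e < f < g < h < i and write every simplex with vertices in increasing order. Then dim K = 2 and the simplices of K are:

  0-simplices (9): a, b, c, d, e, f, g, h, i
  1-simplices (27): ab, ad, ae, ag, ah, ai, bd, be, bf, bh, bi, cd, ce, cf, cg, ch, ci, df, dg, di, ef, eg, ei, fg, fh, gh, hi
  2-simplices (18): abd, abh, adg, aeg, aei, ahi, bdi, bef, bei, bfh, cdf, cdi, cef, ceg, cgh, chi, dfg, fgh

giving chain groups C_0 ≅ Z^9, C_1 ≅ Z^27, C_2 ≅ Z^18.

The boundary map ∂_1: C_1 → C_0 is given by ∂[p,q] = [q] − [p].
This gives a 9×27 integer matrix of rank 8; reducing to Smith normal form yields diagonal entries (1,1,1,1,1,1,1,1).

The boundary map ∂_2: C_2 → C_1 sends each 2-simplex [p,q,r] to [q,r] − [p,r] + [p,q]. For instance
  ∂bdi = di − bi + bd,
  ∂cdi = di − ci + cd.
This gives a 27×18 integer matrix of rank 18; reducing to Smith normal form yields diagonal entries (1,1,1,1,1,1,1,1,1,1,1,1,1,1,1,1,1,2).

Reading off H_k = ker ∂_k / im ∂_{k+1}:

  H_0: rank C_0 − rank ∂_1 = 9 − 8 = 1, and the invariant factors of ∂_1 are all 1, so H_0 = Z.
  H_1: rank ker ∂_1 − rank ∂_2 = (27 − 8) − 18 = 1, and ∂_2 has invariant factor 2 > 1, so H_1 = Z ⊕ Z/2.
  H_2: rank ker ∂_2 − rank ∂_3 = (18 − 18) − 0 = 0, and there is no ∂_3, so H_2 = 0.

(K is a triangulation of the Klein bottle.)

H_0 = Z,  H_1 = Z ⊕ Z/2,  H_2 = 0.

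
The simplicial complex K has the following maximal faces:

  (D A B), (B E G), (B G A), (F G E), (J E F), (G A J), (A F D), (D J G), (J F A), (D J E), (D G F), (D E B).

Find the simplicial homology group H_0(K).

H_0 = Z.

Order the vertices as A < B < D < E < F < G < J. Listing each simplex with vertices in this order, K has dimension 2 with simplices:

  0-simplices (7): A, B, D, E, F, G, J
  1-simplices (18): AB, AD, AF, AG, AJ, BD, BE, BG, DE, DF, DG, DJ, EF, EG, EJ, FG, FJ, GJ
  2-simplices (12): ABD, ABG, ADF, AFJ, AGJ, BDE, BEG, DEJ, DFG, DGJ, EFG, EFJ

giving chain groups C_0 ≅ Z^7, C_1 ≅ Z^18, C_2 ≅ Z^12.

∂_1: C_1 → C_0 is given by ∂[p,q] = [q] − [p]. For instance
  ∂EJ = J − E.
As a 7×18 matrix over Z this has rank 6, with invariant factors (1,1,1,1,1,1).

Boundary ∂_2: C_2 → C_1 sends each 2-simplex [p,q,r] to [q,r] − [p,r] + [p,q]. For instance
  ∂EFG = FG − EG + EF,
  ∂ADF = DF − AF + AD.
The resulting 18×12 matrix has rank 12, and its Smith normal form has invariant factors (1,1,1,1,1,1,1,1,1,1,1,2).

Reading off H_k = ker ∂_k / im ∂_{k+1}:

  H_0: rank C_0 − rank ∂_1 = 7 − 6 = 1, and the invariant factors of ∂_1 are all 1, so H_0 = Z.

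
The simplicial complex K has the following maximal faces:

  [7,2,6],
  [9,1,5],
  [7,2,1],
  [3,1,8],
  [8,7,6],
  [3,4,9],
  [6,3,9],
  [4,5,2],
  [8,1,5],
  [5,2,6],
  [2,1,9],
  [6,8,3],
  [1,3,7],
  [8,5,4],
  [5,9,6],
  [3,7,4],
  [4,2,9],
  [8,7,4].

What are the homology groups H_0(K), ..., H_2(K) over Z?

H_0 = Z,  H_1 = Z ⊕ Z/2Z,  H_2 = 0.

We work with the vertex ordering 1 < 2 < 3 < 4 < 5 < 6 < 7 < 8 < 9. The simplices of K, each written with vertices in increasing order, are:

  0-simplices (9): [1], [2], [3], [4], [5], [6], [7], [8], [9]
  1-simplices (27): (27 of them)
  2-simplices (18): [1,2,7], [1,2,9], [1,3,7], [1,3,8], [1,5,8], [1,5,9], [2,4,5], [2,4,9], [2,5,6], [2,6,7], [3,4,7], [3,4,9], [3,6,8], [3,6,9], [4,5,8], [4,7,8], [5,6,9], [6,7,8]

Hence C_0 ≅ Z^9, C_1 ≅ Z^27, C_2 ≅ Z^18.

Boundary ∂_1: C_1 → C_0 is given by ∂[p,q] = [q] − [p]. For instance
  ∂[1,7] = [7] − [1].
The resulting 9×27 matrix has rank 8, and its Smith normal form has invariant factors (1,1,1,1,1,1,1,1).

The boundary map ∂_2: C_2 → C_1 sends each 2-simplex [p,q,r] to [q,r] − [p,r] + [p,q]. For instance
  ∂[5,6,9] = [6,9] − [5,9] + [5,6],
  ∂[1,5,8] = [5,8] − [1,8] + [1,5].
The 27×18 boundary matrix has rank 18 and Smith normal form diag(1,1,1,1,1,1,1,1,1,1,1,1,1,1,1,1,1,2).

From H_k ≅ ker(∂_k) / im(∂_{k+1}) we obtain:

  H_0: rank C_0 − rank ∂_1 = 9 − 8 = 1, and the invariant factors of ∂_1 are all 1, so H_0 = Z.
  H_1: rank ker ∂_1 − rank ∂_2 = (27 − 8) − 18 = 1, and ∂_2 has invariant factor 2 > 1, so H_1 = Z ⊕ Z/2Z.
  H_2: rank ker ∂_2 − rank ∂_3 = (18 − 18) − 0 = 0, and there is no ∂_3, so H_2 = 0.

As a check, the Euler characteristic is 9 − 27 + 18 = 0, which agrees with 1 − 1 + 0 = 0.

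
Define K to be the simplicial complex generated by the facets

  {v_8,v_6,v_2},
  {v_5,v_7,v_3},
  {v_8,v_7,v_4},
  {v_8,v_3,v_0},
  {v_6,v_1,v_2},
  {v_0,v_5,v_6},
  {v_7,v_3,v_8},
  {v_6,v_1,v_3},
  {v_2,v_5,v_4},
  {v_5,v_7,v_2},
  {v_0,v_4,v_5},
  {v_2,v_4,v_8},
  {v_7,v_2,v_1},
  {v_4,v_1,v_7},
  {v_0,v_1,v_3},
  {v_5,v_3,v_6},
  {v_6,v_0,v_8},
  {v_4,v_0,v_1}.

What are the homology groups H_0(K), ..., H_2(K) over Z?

H_0 ≅ Z,  H_1 ≅ Z ⊕ Z/2Z,  H_2 = 0.

Fix the vertex order v_0 < v_1 < v_2 < v_3 < v_4 < v_5 < v_6 < v_7 < v_8 and write every simplex with vertices in increasing order. Then dim K = 2 and the simplices of K are:

  0-simplices (9): [v_0], [v_1], [v_2], [v_3], [v_4], [v_5], [v_6], [v_7], [v_8]
  1-simplices (27): (27 of them)
  2-simplices (18): (18 of them)

Hence C_0 ≅ Z^9, C_1 ≅ Z^27, C_2 ≅ Z^18.

Boundary ∂_1: C_1 → C_0 maps an edge to its endpoints' difference, ∂[p,q] = q − p.
The resulting 9×27 matrix has rank 8, and its Smith normal form has invariant factors (1,1,1,1,1,1,1,1).

The boundary map ∂_2: C_2 → C_1 sends each 2-simplex [p,q,r] to [q,r] − [p,r] + [p,q]. For instance
  ∂[v_2,v_6,v_8] = [v_6,v_8] − [v_2,v_8] + [v_2,v_6],
  ∂[v_2,v_5,v_7] = [v_5,v_7] − [v_2,v_7] + [v_2,v_5].
The resulting 27×18 matrix has rank 18, and its Smith normal form has invariant factors (1,1,1,1,1,1,1,1,1,1,1,1,1,1,1,1,1,2).

Now H_k = ker ∂_k / im ∂_{k+1}, so:

  H_0: rank C_0 − rank ∂_1 = 9 − 8 = 1, and the invariant factors of ∂_1 are all 1, so H_0 = Z.
  H_1: rank ker ∂_1 − rank ∂_2 = (27 − 8) − 18 = 1, and ∂_2 has invariant factor 2 > 1, so H_1 = Z ⊕ Z/2Z.
  H_2: rank ker ∂_2 − rank ∂_3 = (18 − 18) − 0 = 0, and there is no ∂_3, so H_2 = 0.

As a check, the Euler characteristic is 9 − 27 + 18 = 0, which agrees with 1 − 1 + 0 = 0.
(K is a triangulation of the Klein bottle.)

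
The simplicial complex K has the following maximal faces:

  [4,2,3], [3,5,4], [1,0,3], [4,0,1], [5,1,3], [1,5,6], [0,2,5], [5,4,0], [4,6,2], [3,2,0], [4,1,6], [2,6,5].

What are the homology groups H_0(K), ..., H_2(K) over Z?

H_0 = Z,  H_1 = Z_2,  H_2 = 0.

Order the vertices as 0 < 1 < 2 < 3 < 4 < 5 < 6. Listing each simplex with vertices in this order, K has dimension 2 with simplices:

  0-simplices (7): [0], [1], [2], [3], [4], [5], [6]
  1-simplices (18): [0,1], [0,2], [0,3], [0,4], [0,5], [1,3], [1,4], [1,5], [1,6], [2,3], [2,4], [2,5], [2,6], [3,4], [3,5], [4,5], [4,6], [5,6]
  2-simplices (12): [0,1,3], [0,1,4], [0,2,3], [0,2,5], [0,4,5], [1,3,5], [1,4,6], [1,5,6], [2,3,4], [2,4,6], [2,5,6], [3,4,5]

so the chain groups are C_0 ≅ Z^7, C_1 ≅ Z^18, C_2 ≅ Z^12.

Boundary ∂_1: C_1 → C_0 is given by ∂[p,q] = [q] − [p]. For instance
  ∂[0,3] = [3] − [0].
This gives a 7×18 integer matrix of rank 6; reducing to Smith normal form yields diagonal entries (1,1,1,1,1,1).

∂_2: C_2 → C_1 acts by ∂[p,q,r] = [q,r] − [p,r] + [p,q]. For instance
  ∂[2,3,4] = [3,4] − [2,4] + [2,3],
  ∂[3,4,5] = [4,5] − [3,5] + [3,4].
The resulting 18×12 matrix has rank 12, and its Smith normal form has invariant factors (1,1,1,1,1,1,1,1,1,1,1,2).

Now H_k = ker ∂_k / im ∂_{k+1}, so:

  H_0: rank C_0 − rank ∂_1 = 7 − 6 = 1, and the invariant factors of ∂_1 are all 1, so H_0 ≅ Z.
  H_1: rank ker ∂_1 − rank ∂_2 = (18 − 6) − 12 = 0, and ∂_2 has invariant factor 2 > 1, so H_1 ≅ Z_2.
  H_2: rank ker ∂_2 − rank ∂_3 = (12 − 12) − 0 = 0, and there is no ∂_3, so H_2 ≅ 0.

As a check, the Euler characteristic is 7 − 18 + 12 = 1, which agrees with 1 − 0 + 0 = 1.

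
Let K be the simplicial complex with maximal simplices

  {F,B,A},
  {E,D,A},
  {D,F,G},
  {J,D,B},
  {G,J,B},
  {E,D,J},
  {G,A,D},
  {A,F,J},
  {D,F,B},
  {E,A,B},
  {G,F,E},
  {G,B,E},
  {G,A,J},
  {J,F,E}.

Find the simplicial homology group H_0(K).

H_0 = Z.

Fix the vertex order A < B < D < E < F < G < J and write every simplex with vertices in increasing order. Then dim K = 2 and the simplices of K are:

  0-simplices (7): A, B, D, E, F, G, J
  1-simplices (21): AB, AD, AE, AF, AG, AJ, BD, BE, BF, BG, BJ, DE, DF, DG, DJ, EF, EG, EJ, FG, FJ, GJ
  2-simplices (14): ABE, ABF, ADE, ADG, AFJ, AGJ, BDF, BDJ, BEG, BGJ, DEJ, DFG, EFG, EFJ

Hence C_0 ≅ Z^7, C_1 ≅ Z^21, C_2 ≅ Z^14.

The boundary map ∂_1: C_1 → C_0 sends each edge [p,q] (with p < q) to q − p. For instance
  ∂AE = E − A.
As a 7×21 matrix over Z this has rank 6, with invariant factors (1,1,1,1,1,1).

∂_2: C_2 → C_1 maps a triangle to the signed sum of its edges. For instance
  ∂BEG = EG − BG + BE,
  ∂ADE = DE − AE + AD.
As a 21×14 matrix over Z this has rank 13, with invariant factors (1,1,1,1,1,1,1,1,1,1,1,1,1).

Reading off H_k = ker ∂_k / im ∂_{k+1}:

  H_0: rank C_0 − rank ∂_1 = 7 − 6 = 1, and the invariant factors of ∂_1 are all 1, so H_0 ≅ Z.

(K is a triangulation of the torus T^2.)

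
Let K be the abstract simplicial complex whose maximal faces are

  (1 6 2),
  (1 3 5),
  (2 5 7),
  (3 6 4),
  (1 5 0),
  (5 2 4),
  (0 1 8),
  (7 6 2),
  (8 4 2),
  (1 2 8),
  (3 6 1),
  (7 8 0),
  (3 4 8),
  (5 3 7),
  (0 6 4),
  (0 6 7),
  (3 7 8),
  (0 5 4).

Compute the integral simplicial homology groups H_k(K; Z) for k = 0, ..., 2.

We work with the vertex ordering 0 < 1 < 2 < 3 < 4 < 5 < 6 < 7 < 8. The simplices of K, each written with vertices in increasing order, are:

  0-simplices (9): [0], [1], [2], [3], [4], [5], [6], [7], [8]
  1-simplices (27): (27 of them)
  2-simplices (18): [0,1,5], [0,1,8], [0,4,5], [0,4,6], [0,6,7], [0,7,8], [1,2,6], [1,2,8], [1,3,5], [1,3,6], [2,4,5], [2,4,8], [2,5,7], [2,6,7], [3,4,6], [3,4,8], [3,5,7], [3,7,8]

Hence C_0 ≅ Z^9, C_1 ≅ Z^27, C_2 ≅ Z^18.

∂_1: C_1 → C_0 sends each edge [p,q] (with p < q) to q − p. For instance
  ∂[3,4] = [4] − [3].
This gives a 9×27 integer matrix of rank 8; reducing to Smith normal form yields diagonal entries (1,1,1,1,1,1,1,1).

∂_2: C_2 → C_1 acts by ∂[p,q,r] = [q,r] − [p,r] + [p,q]. For instance
  ∂[2,6,7] = [6,7] − [2,7] + [2,6],
  ∂[0,4,5] = [4,5] − [0,5] + [0,4].
The 27×18 boundary matrix has rank 17 and Smith normal form diag(1,1,1,1,1,1,1,1,1,1,1,1,1,1,1,1,1).

Now H_k = ker ∂_k / im ∂_{k+1}, so:

  H_0: rank C_0 − rank ∂_1 = 9 − 8 = 1, and the invariant factors of ∂_1 are all 1, so H_0 ≅ Z.
  H_1: rank ker ∂_1 − rank ∂_2 = (27 − 8) − 17 = 2, and the invariant factors of ∂_2 are all 1, so H_1 ≅ Z^2.
  H_2: rank ker ∂_2 − rank ∂_3 = (18 − 17) − 0 = 1, and there is no ∂_3, so H_2 ≅ Z.

As a check, the Euler characteristic is 9 − 27 + 18 = 0, which agrees with 1 − 2 + 1 = 0.

H_0 ≅ Z,  H_1 ≅ Z^2,  H_2 ≅ Z.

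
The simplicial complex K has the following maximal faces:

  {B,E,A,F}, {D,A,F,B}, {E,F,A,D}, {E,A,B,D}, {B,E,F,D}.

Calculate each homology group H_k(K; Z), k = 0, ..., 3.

K has 5 vertices, 10 edges, 10 triangles, 5 3-simplices.
rank ∂_0 = 0, rank ∂_1 = 4 ⇒ b_0 = 5 − 0 − 4 = 1; all invariant factors of ∂_1 are 1 so no torsion. So H_0 ≅ Z.
rank ∂_1 = 4, rank ∂_2 = 6 ⇒ b_1 = 10 − 4 − 6 = 0; all invariant factors of ∂_2 are 1 so no torsion. So H_1 ≅ 0.
rank ∂_2 = 6, rank ∂_3 = 4 ⇒ b_2 = 10 − 6 − 4 = 0; all invariant factors of ∂_3 are 1 so no torsion. So H_2 ≅ 0.
rank ∂_3 = 4, rank ∂_4 = 0 ⇒ b_3 = 5 − 4 − 0 = 1. So H_3 ≅ Z.

H_0 = Z,  H_1 = 0,  H_2 = 0,  H_3 = Z.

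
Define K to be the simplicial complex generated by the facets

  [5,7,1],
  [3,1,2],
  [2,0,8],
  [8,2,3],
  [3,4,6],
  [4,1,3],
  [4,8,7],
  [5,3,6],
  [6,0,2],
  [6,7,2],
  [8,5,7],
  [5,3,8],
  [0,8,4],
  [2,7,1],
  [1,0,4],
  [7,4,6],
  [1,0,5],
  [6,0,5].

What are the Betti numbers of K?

b_0 = 1, b_1 = 2, b_2 = 1.

Take the total order 0 < 1 < 2 < 3 < 4 < 5 < 6 < 7 < 8 on the vertex set. Then K (dimension 2) consists of the simplices:

  0-simplices (9): [0], [1], [2], [3], [4], [5], [6], [7], [8]
  1-simplices (27): (27 of them)
  2-simplices (18): [0,1,4], [0,1,5], [0,2,6], [0,2,8], [0,4,8], [0,5,6], [1,2,3], [1,2,7], [1,3,4], [1,5,7], [2,3,8], [2,6,7], [3,4,6], [3,5,6], [3,5,8], [4,6,7], [4,7,8], [5,7,8]

giving chain groups C_0 ≅ Z^9, C_1 ≅ Z^27, C_2 ≅ Z^18.

∂_1: C_1 → C_0 sends each edge [p,q] (with p < q) to q − p.
The resulting 9×27 matrix has rank 8, and its Smith normal form has invariant factors (1,1,1,1,1,1,1,1).

The boundary map ∂_2: C_2 → C_1 sends each 2-simplex [p,q,r] to [q,r] − [p,r] + [p,q]. For instance
  ∂[0,4,8] = [4,8] − [0,8] + [0,4],
  ∂[2,3,8] = [3,8] − [2,8] + [2,3].
The resulting 27×18 matrix has rank 17, and its Smith normal form has invariant factors (1,1,1,1,1,1,1,1,1,1,1,1,1,1,1,1,1).

From H_k ≅ ker(∂_k) / im(∂_{k+1}) we obtain:

  H_0: rank C_0 − rank ∂_1 = 9 − 8 = 1, and the invariant factors of ∂_1 are all 1, so H_0 ≅ Z.
  H_1: rank ker ∂_1 − rank ∂_2 = (27 − 8) − 17 = 2, and the invariant factors of ∂_2 are all 1, so H_1 ≅ Z^2.
  H_2: rank ker ∂_2 − rank ∂_3 = (18 − 17) − 0 = 1, and there is no ∂_3, so H_2 ≅ Z.

(K is a triangulation of the torus T^2.)

Hence the Betti numbers are b_0 = 1, b_1 = 2, b_2 = 1.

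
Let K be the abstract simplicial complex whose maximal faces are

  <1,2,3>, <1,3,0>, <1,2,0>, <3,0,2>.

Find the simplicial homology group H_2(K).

H_2 = Z.

Order the vertices as 0 < 1 < 2 < 3. Listing each simplex with vertices in this order, K has dimension 2 with simplices:

  0-simplices (4): [0], [1], [2], [3]
  1-simplices (6): [0,1], [0,2], [0,3], [1,2], [1,3], [2,3]
  2-simplices (4): [0,1,2], [0,1,3], [0,2,3], [1,2,3]

Hence C_0 ≅ Z^4, C_1 ≅ Z^6, C_2 ≅ Z^4.

∂_1: C_1 → C_0 sends each edge [p,q] (with p < q) to q − p. For instance
  ∂[0,3] = [3] − [0].
This gives a 4×6 integer matrix of rank 3; reducing to Smith normal form yields diagonal entries (1,1,1).

∂_2: C_2 → C_1 maps a triangle to the signed sum of its edges. For instance
  ∂[0,2,3] = [2,3] − [0,3] + [0,2],
  ∂[1,2,3] = [2,3] − [1,3] + [1,2].
As a 6×4 matrix over Z this has rank 3, with invariant factors (1,1,1).

Computing H_k = (kernel of ∂_k) / (image of ∂_{k+1}):

  H_2: rank ker ∂_2 − rank ∂_3 = (4 − 3) − 0 = 1, and there is no ∂_3, so H_2 ≅ Z.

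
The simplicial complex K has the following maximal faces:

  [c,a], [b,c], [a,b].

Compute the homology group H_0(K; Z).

K has 3 vertices, 3 edges.
rank ∂_0 = 0, rank ∂_1 = 2 ⇒ b_0 = 3 − 0 − 2 = 1; all invariant factors of ∂_1 are 1 so no torsion. So H_0 = Z.

H_0 = Z.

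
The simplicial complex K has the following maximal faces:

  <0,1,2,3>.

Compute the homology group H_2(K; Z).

Take the total order 0 < 1 < 2 < 3 on the vertex set. Then K (dimension 3) consists of the simplices:

  0-simplices (4): [0], [1], [2], [3]
  1-simplices (6): [0,1], [0,2], [0,3], [1,2], [1,3], [2,3]
  2-simplices (4): [0,1,2], [0,1,3], [0,2,3], [1,2,3]
  3-simplices (1): [0,1,2,3]

so the chain groups are C_0 ≅ Z^4, C_1 ≅ Z^6, C_2 ≅ Z^4, C_3 ≅ Z^1.

The boundary map ∂_1: C_1 → C_0 sends each edge [p,q] (with p < q) to q − p.
As a 4×6 matrix over Z this has rank 3, with invariant factors (1,1,1).

∂_2: C_2 → C_1 sends each 2-simplex [p,q,r] to [q,r] − [p,r] + [p,q]. For instance
  ∂[0,1,3] = [1,3] − [0,3] + [0,1],
  ∂[0,1,2] = [1,2] − [0,2] + [0,1].
This gives a 6×4 integer matrix of rank 3; reducing to Smith normal form yields diagonal entries (1,1,1).

∂_3: C_3 → C_2 sends each 3-simplex σ to the alternating sum Σ_i (−1)^i (σ with its i-th vertex removed). For instance
  ∂[0,1,2,3] = [1,2,3] − [0,2,3] + [0,1,3] − [0,1,2].
The resulting 4×1 matrix has rank 1, and its Smith normal form has invariant factors (1).

Computing H_k = (kernel of ∂_k) / (image of ∂_{k+1}):

  H_2: rank ker ∂_2 − rank ∂_3 = (4 − 3) − 1 = 0, and the invariant factors of ∂_3 are all 1, so H_2 = 0.

(K is a triangulation of the 3-simplex.)

H_2 ≅ 0.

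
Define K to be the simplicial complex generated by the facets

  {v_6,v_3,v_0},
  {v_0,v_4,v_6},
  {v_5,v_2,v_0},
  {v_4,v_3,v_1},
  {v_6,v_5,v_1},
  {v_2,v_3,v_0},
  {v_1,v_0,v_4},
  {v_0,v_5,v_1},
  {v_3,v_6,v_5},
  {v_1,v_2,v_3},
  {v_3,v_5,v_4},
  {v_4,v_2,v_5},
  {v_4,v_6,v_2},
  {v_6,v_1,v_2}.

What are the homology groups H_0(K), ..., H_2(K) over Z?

H_0 = Z,  H_1 = Z^2,  H_2 = Z.

Take the total order v_0 < v_1 < v_2 < v_3 < v_4 < v_5 < v_6 on the vertex set. Then K (dimension 2) consists of the simplices:

  0-simplices (7): [v_0], [v_1], [v_2], [v_3], [v_4], [v_5], [v_6]
  1-simplices (21): (21 of them)
  2-simplices (14): (14 of them)

giving chain groups C_0 ≅ Z^7, C_1 ≅ Z^21, C_2 ≅ Z^14.

The boundary map ∂_1: C_1 → C_0 sends each edge [p,q] (with p < q) to q − p.
The resulting 7×21 matrix has rank 6, and its Smith normal form has invariant factors (1,1,1,1,1,1).

The boundary map ∂_2: C_2 → C_1 maps a triangle to the signed sum of its edges. For instance
  ∂[v_3,v_4,v_5] = [v_4,v_5] − [v_3,v_5] + [v_3,v_4],
  ∂[v_1,v_3,v_4] = [v_3,v_4] − [v_1,v_4] + [v_1,v_3].
As a 21×14 matrix over Z this has rank 13, with invariant factors (1,1,1,1,1,1,1,1,1,1,1,1,1).

From H_k ≅ ker(∂_k) / im(∂_{k+1}) we obtain:

  H_0: rank C_0 − rank ∂_1 = 7 − 6 = 1, and the invariant factors of ∂_1 are all 1, so H_0 ≅ Z.
  H_1: rank ker ∂_1 − rank ∂_2 = (21 − 6) − 13 = 2, and the invariant factors of ∂_2 are all 1, so H_1 ≅ Z^2.
  H_2: rank ker ∂_2 − rank ∂_3 = (14 − 13) − 0 = 1, and there is no ∂_3, so H_2 ≅ Z.

(K is a triangulation of the torus T^2.)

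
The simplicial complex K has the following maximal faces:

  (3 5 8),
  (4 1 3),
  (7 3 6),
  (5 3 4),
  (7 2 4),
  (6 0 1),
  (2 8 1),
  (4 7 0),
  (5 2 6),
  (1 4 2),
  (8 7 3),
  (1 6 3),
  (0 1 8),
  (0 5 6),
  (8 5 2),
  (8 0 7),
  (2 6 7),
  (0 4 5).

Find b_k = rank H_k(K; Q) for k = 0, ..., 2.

b_0 = 1, b_1 = 2, b_2 = 1.

Order the vertices as 0 < 1 < 2 < 3 < 4 < 5 < 6 < 7 < 8. Listing each simplex with vertices in this order, K has dimension 2 with simplices:

  0-simplices (9): [0], [1], [2], [3], [4], [5], [6], [7], [8]
  1-simplices (27): (27 of them)
  2-simplices (18): [0,1,6], [0,1,8], [0,4,5], [0,4,7], [0,5,6], [0,7,8], [1,2,4], [1,2,8], [1,3,4], [1,3,6], [2,4,7], [2,5,6], [2,5,8], [2,6,7], [3,4,5], [3,5,8], [3,6,7], [3,7,8]

so the chain groups are C_0 ≅ Z^9, C_1 ≅ Z^27, C_2 ≅ Z^18.

∂_1: C_1 → C_0 sends each edge [p,q] (with p < q) to q − p. For instance
  ∂[2,5] = [5] − [2].
As a 9×27 matrix over Z this has rank 8, with invariant factors (1,1,1,1,1,1,1,1).

∂_2: C_2 → C_1 acts by ∂[p,q,r] = [q,r] − [p,r] + [p,q]. For instance
  ∂[1,2,4] = [2,4] − [1,4] + [1,2],
  ∂[2,5,6] = [5,6] − [2,6] + [2,5].
The 27×18 boundary matrix has rank 17 and Smith normal form diag(1,1,1,1,1,1,1,1,1,1,1,1,1,1,1,1,1).

Reading off H_k = ker ∂_k / im ∂_{k+1}:

  H_0: rank C_0 − rank ∂_1 = 9 − 8 = 1, and the invariant factors of ∂_1 are all 1, so H_0 ≅ Z.
  H_1: rank ker ∂_1 − rank ∂_2 = (27 − 8) − 17 = 2, and the invariant factors of ∂_2 are all 1, so H_1 ≅ Z^2.
  H_2: rank ker ∂_2 − rank ∂_3 = (18 − 17) − 0 = 1, and there is no ∂_3, so H_2 ≅ Z.

As a check, the Euler characteristic is 9 − 27 + 18 = 0, which agrees with 1 − 2 + 1 = 0.
(K is a triangulation of the torus T^2.)

Hence the Betti numbers are b_0 = 1, b_1 = 2, b_2 = 1.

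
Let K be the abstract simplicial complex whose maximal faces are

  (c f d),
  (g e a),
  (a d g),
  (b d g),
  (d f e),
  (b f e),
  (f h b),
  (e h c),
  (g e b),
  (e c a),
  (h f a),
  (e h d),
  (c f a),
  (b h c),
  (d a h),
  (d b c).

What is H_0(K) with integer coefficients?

H_0 = Z.

K has 8 vertices, 24 edges, 16 triangles.
rank ∂_0 = 0, rank ∂_1 = 7 ⇒ b_0 = 8 − 0 − 7 = 1; all invariant factors of ∂_1 are 1 so no torsion. So H_0 = Z.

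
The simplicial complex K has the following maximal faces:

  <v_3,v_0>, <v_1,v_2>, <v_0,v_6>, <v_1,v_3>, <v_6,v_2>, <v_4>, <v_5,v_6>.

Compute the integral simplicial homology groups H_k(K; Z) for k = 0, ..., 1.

H_0 ≅ Z^2,  H_1 ≅ Z.

Fix the vertex order v_0 < v_1 < v_2 < v_3 < v_4 < v_5 < v_6 and write every simplex with vertices in increasing order. Then dim K = 1 and the simplices of K are:

  0-simplices (7): [v_0], [v_1], [v_2], [v_3], [v_4], [v_5], [v_6]
  1-simplices (6): [v_0,v_3], [v_0,v_6], [v_1,v_2], [v_1,v_3], [v_2,v_6], [v_5,v_6]

Hence C_0 ≅ Z^7, C_1 ≅ Z^6.

The boundary map ∂_1: C_1 → C_0 sends each edge [p,q] (with p < q) to q − p.
This gives a 7×6 integer matrix of rank 5; reducing to Smith normal form yields diagonal entries (1,1,1,1,1).

Reading off H_k = ker ∂_k / im ∂_{k+1}:

  H_0: rank C_0 − rank ∂_1 = 7 − 5 = 2, and the invariant factors of ∂_1 are all 1, so H_0 = Z^2.
  H_1: rank ker ∂_1 − rank ∂_2 = (6 − 5) − 0 = 1, and there is no ∂_2, so H_1 = Z.

As a check, the Euler characteristic is 7 − 6 = 1, which agrees with 2 − 1 = 1.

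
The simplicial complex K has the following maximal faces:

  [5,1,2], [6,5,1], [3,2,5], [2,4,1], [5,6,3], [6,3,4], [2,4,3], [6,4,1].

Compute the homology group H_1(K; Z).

We work with the vertex ordering 1 < 2 < 3 < 4 < 5 < 6. The simplices of K, each written with vertices in increasing order, are:

  0-simplices (6): [1], [2], [3], [4], [5], [6]
  1-simplices (12): [1,2], [1,4], [1,5], [1,6], [2,3], [2,4], [2,5], [3,4], [3,5], [3,6], [4,6], [5,6]
  2-simplices (8): [1,2,4], [1,2,5], [1,4,6], [1,5,6], [2,3,4], [2,3,5], [3,4,6], [3,5,6]

so the chain groups are C_0 ≅ Z^6, C_1 ≅ Z^12, C_2 ≅ Z^8.

The boundary map ∂_1: C_1 → C_0 maps an edge to its endpoints' difference, ∂[p,q] = q − p. For instance
  ∂[2,4] = [4] − [2].
This gives a 6×12 integer matrix of rank 5; reducing to Smith normal form yields diagonal entries (1,1,1,1,1).

The boundary map ∂_2: C_2 → C_1 acts by ∂[p,q,r] = [q,r] − [p,r] + [p,q]. For instance
  ∂[3,4,6] = [4,6] − [3,6] + [3,4],
  ∂[1,5,6] = [5,6] − [1,6] + [1,5].
This gives a 12×8 integer matrix of rank 7; reducing to Smith normal form yields diagonal entries (1,1,1,1,1,1,1).

Now H_k = ker ∂_k / im ∂_{k+1}, so:

  H_1: rank ker ∂_1 − rank ∂_2 = (12 − 5) − 7 = 0, and the invariant factors of ∂_2 are all 1, so H_1 ≅ 0.

(K is a triangulation of the 2-sphere S^2.)

H_1 = 0.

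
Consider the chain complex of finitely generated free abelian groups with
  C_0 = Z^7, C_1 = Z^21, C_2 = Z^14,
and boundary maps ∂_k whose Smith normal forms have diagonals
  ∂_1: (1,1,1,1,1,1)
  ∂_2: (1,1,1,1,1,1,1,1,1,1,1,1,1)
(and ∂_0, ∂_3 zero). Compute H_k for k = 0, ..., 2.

H_0: b_0 = 7 − 0 − 6 = 1; torsion from ∂_1 factors > 1: none. So H_0 ≅ Z.
H_1: b_1 = 21 − 6 − 13 = 2; torsion from ∂_2 factors > 1: none. So H_1 ≅ Z^2.
H_2: b_2 = 14 − 13 − 0 = 1; torsion from ∂_3 factors > 1: none. So H_2 ≅ Z.

H_0 ≅ Z,  H_1 ≅ Z^2,  H_2 ≅ Z.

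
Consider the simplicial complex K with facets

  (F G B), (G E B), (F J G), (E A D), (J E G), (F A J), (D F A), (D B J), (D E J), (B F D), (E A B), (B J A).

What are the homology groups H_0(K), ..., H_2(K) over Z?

H_0 ≅ Z,  H_1 ≅ Z/2,  H_2 = 0.

Take the total order A < B < D < E < F < G < J on the vertex set. Then K (dimension 2) consists of the simplices:

  0-simplices (7): A, B, D, E, F, G, J
  1-simplices (18): AB, AD, AE, AF, AJ, BD, BE, BF, BG, BJ, DE, DF, DJ, EG, EJ, FG, FJ, GJ
  2-simplices (12): ABE, ABJ, ADE, ADF, AFJ, BDF, BDJ, BEG, BFG, DEJ, EGJ, FGJ

giving chain groups C_0 ≅ Z^7, C_1 ≅ Z^18, C_2 ≅ Z^12.

The boundary map ∂_1: C_1 → C_0 sends each edge [p,q] (with p < q) to q − p. For instance
  ∂BG = G − B.
As a 7×18 matrix over Z this has rank 6, with invariant factors (1,1,1,1,1,1).

The boundary map ∂_2: C_2 → C_1 sends each 2-simplex [p,q,r] to [q,r] − [p,r] + [p,q]. For instance
  ∂BEG = EG − BG + BE,
  ∂DEJ = EJ − DJ + DE.
This gives a 18×12 integer matrix of rank 12; reducing to Smith normal form yields diagonal entries (1,1,1,1,1,1,1,1,1,1,1,2).

Computing H_k = (kernel of ∂_k) / (image of ∂_{k+1}):

  H_0: rank C_0 − rank ∂_1 = 7 − 6 = 1, and the invariant factors of ∂_1 are all 1, so H_0 = Z.
  H_1: rank ker ∂_1 − rank ∂_2 = (18 − 6) − 12 = 0, and ∂_2 has invariant factor 2 > 1, so H_1 = Z/2.
  H_2: rank ker ∂_2 − rank ∂_3 = (12 − 12) − 0 = 0, and there is no ∂_3, so H_2 = 0.

As a check, the Euler characteristic is 7 − 18 + 12 = 1, which agrees with 1 − 0 + 0 = 1.
(K is a triangulation of the real projective plane RP^2.)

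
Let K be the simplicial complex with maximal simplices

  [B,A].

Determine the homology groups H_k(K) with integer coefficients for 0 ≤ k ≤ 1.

Fix the vertex order A < B and write every simplex with vertices in increasing order. Then dim K = 1 and the simplices of K are:

  0-simplices (2): A, B
  1-simplices (1): AB

so the chain groups are C_0 ≅ Z^2, C_1 ≅ Z^1.

The boundary map ∂_1: C_1 → C_0 is given by ∂[p,q] = [q] − [p]. For instance
  ∂AB = B − A.
The resulting 2×1 matrix has rank 1, and its Smith normal form has invariant factors (1).

Reading off H_k = ker ∂_k / im ∂_{k+1}:

  H_0: rank C_0 − rank ∂_1 = 2 − 1 = 1, and the invariant factors of ∂_1 are all 1, so H_0 = Z.
  H_1: rank ker ∂_1 − rank ∂_2 = (1 − 1) − 0 = 0, and there is no ∂_2, so H_1 = 0.

As a check, the Euler characteristic is 2 − 1 = 1, which agrees with 1 − 0 = 1.

H_0 ≅ Z,  H_1 = 0.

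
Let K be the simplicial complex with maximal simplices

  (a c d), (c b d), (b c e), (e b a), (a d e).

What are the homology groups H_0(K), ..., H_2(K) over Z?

H_0 = Z,  H_1 = Z,  H_2 = 0.

Order the vertices as a < b < c < d < e. Listing each simplex with vertices in this order, K has dimension 2 with simplices:

  0-simplices (5): a, b, c, d, e
  1-simplices (10): ab, ac, ad, ae, bc, bd, be, cd, ce, de
  2-simplices (5): abe, acd, ade, bcd, bce

so the chain groups are C_0 ≅ Z^5, C_1 ≅ Z^10, C_2 ≅ Z^5.

The boundary map ∂_1: C_1 → C_0 maps an edge to its endpoints' difference, ∂[p,q] = q − p. For instance
  ∂ab = b − a.
The resulting 5×10 matrix has rank 4, and its Smith normal form has invariant factors (1,1,1,1).

The boundary map ∂_2: C_2 → C_1 sends each 2-simplex [p,q,r] to [q,r] − [p,r] + [p,q]. For instance
  ∂bce = ce − be + bc,
  ∂acd = cd − ad + ac.
The 10×5 boundary matrix has rank 5 and Smith normal form diag(1,1,1,1,1).

Reading off H_k = ker ∂_k / im ∂_{k+1}:

  H_0: rank C_0 − rank ∂_1 = 5 − 4 = 1, and the invariant factors of ∂_1 are all 1, so H_0 = Z.
  H_1: rank ker ∂_1 − rank ∂_2 = (10 − 4) − 5 = 1, and the invariant factors of ∂_2 are all 1, so H_1 = Z.
  H_2: rank ker ∂_2 − rank ∂_3 = (5 − 5) − 0 = 0, and there is no ∂_3, so H_2 = 0.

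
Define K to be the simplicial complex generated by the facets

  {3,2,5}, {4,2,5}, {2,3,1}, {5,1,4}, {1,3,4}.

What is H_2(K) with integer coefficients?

H_2 = 0.

K has 5 vertices, 10 edges, 5 triangles.
rank ∂_2 = 5, rank ∂_3 = 0 ⇒ b_2 = 5 − 5 − 0 = 0. So H_2 ≅ 0.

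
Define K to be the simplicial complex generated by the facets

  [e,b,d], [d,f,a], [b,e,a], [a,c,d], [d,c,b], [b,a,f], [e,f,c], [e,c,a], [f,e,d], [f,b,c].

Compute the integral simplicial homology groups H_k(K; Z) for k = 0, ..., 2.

H_0 = Z,  H_1 = Z/2,  H_2 = 0.

We work with the vertex ordering a < b < c < d < e < f. The simplices of K, each written with vertices in increasing order, are:

  0-simplices (6): a, b, c, d, e, f
  1-simplices (15): ab, ac, ad, ae, af, bc, bd, be, bf, cd, ce, cf, de, df, ef
  2-simplices (10): abe, abf, acd, ace, adf, bcd, bcf, bde, cef, def

Hence C_0 ≅ Z^6, C_1 ≅ Z^15, C_2 ≅ Z^10.

∂_1: C_1 → C_0 maps an edge to its endpoints' difference, ∂[p,q] = q − p. For instance
  ∂bc = c − b.
The 6×15 boundary matrix has rank 5 and Smith normal form diag(1,1,1,1,1).

Boundary ∂_2: C_2 → C_1 sends each 2-simplex [p,q,r] to [q,r] − [p,r] + [p,q]. For instance
  ∂acd = cd − ad + ac,
  ∂bde = de − be + bd.
The resulting 15×10 matrix has rank 10, and its Smith normal form has invariant factors (1,1,1,1,1,1,1,1,1,2).

Now H_k = ker ∂_k / im ∂_{k+1}, so:

  H_0: rank C_0 − rank ∂_1 = 6 − 5 = 1, and the invariant factors of ∂_1 are all 1, so H_0 = Z.
  H_1: rank ker ∂_1 − rank ∂_2 = (15 − 5) − 10 = 0, and ∂_2 has invariant factor 2 > 1, so H_1 = Z/2.
  H_2: rank ker ∂_2 − rank ∂_3 = (10 − 10) − 0 = 0, and there is no ∂_3, so H_2 = 0.

As a check, the Euler characteristic is 6 − 15 + 10 = 1, which agrees with 1 − 0 + 0 = 1.
(K is a triangulation of the real projective plane RP^2.)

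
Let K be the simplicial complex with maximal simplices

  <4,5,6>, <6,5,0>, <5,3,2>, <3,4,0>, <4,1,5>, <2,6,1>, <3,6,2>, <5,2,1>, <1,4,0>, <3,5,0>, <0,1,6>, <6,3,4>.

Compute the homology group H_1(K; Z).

H_1 = Z/2Z.

Order the vertices as 0 < 1 < 2 < 3 < 4 < 5 < 6. Listing each simplex with vertices in this order, K has dimension 2 with simplices:

  0-simplices (7): [0], [1], [2], [3], [4], [5], [6]
  1-simplices (18): [0,1], [0,3], [0,4], [0,5], [0,6], [1,2], [1,4], [1,5], [1,6], [2,3], [2,5], [2,6], [3,4], [3,5], [3,6], [4,5], [4,6], [5,6]
  2-simplices (12): [0,1,4], [0,1,6], [0,3,4], [0,3,5], [0,5,6], [1,2,5], [1,2,6], [1,4,5], [2,3,5], [2,3,6], [3,4,6], [4,5,6]

Hence C_0 ≅ Z^7, C_1 ≅ Z^18, C_2 ≅ Z^12.

∂_1: C_1 → C_0 sends each edge [p,q] (with p < q) to q − p.
As a 7×18 matrix over Z this has rank 6, with invariant factors (1,1,1,1,1,1).

Boundary ∂_2: C_2 → C_1 sends each 2-simplex [p,q,r] to [q,r] − [p,r] + [p,q]. For instance
  ∂[1,4,5] = [4,5] − [1,5] + [1,4],
  ∂[1,2,6] = [2,6] − [1,6] + [1,2].
This gives a 18×12 integer matrix of rank 12; reducing to Smith normal form yields diagonal entries (1,1,1,1,1,1,1,1,1,1,1,2).

From H_k ≅ ker(∂_k) / im(∂_{k+1}) we obtain:

  H_1: rank ker ∂_1 − rank ∂_2 = (18 − 6) − 12 = 0, and ∂_2 has invariant factor 2 > 1, so H_1 ≅ Z/2Z.

(K is a triangulation of the real projective plane RP^2.)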